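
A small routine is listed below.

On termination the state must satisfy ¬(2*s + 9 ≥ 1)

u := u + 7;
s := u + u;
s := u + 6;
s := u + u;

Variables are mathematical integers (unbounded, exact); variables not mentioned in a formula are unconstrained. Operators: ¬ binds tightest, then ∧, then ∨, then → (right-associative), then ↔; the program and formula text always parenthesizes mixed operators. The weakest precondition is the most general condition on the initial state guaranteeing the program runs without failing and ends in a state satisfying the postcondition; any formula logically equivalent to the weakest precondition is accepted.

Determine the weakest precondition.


Working backward. After the program, the postcondition ¬(2*s + 9 ≥ 1) must hold; in canonical form it is ¬(2*s ≥ -8).
Before s := u + u: ¬(4*u ≥ -8)
Before s := u + 6: ¬(4*u ≥ -8)
Before s := u + u: ¬(4*u ≥ -8)
Before u := u + 7: ¬(4*u ≥ -36)
Answer: WP = ¬(4*u ≥ -36)


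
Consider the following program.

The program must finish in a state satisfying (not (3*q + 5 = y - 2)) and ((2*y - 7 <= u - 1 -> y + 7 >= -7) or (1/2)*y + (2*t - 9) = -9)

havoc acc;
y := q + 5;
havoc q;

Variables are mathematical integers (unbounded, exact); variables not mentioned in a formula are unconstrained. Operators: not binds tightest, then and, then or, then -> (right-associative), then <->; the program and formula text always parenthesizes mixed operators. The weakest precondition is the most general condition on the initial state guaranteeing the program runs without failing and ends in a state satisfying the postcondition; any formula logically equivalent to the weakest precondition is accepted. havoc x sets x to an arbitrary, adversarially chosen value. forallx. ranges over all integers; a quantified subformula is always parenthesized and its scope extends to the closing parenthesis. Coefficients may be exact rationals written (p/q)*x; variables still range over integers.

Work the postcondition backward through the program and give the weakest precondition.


Working backward. After the program, the postcondition (not (3*q + 5 = y - 2)) and ((2*y - 7 <= u - 1 -> y + 7 >= -7) or (1/2)*y + (2*t - 9) = -9) must hold; in canonical form it is (not (3*q = y - 7)) and ((2*y <= u + 6 -> y >= -14) or 2*t + (1/2)*y = 0).
Before havoc q: forall q_1. ((not (3*q_1 = y - 7)) and ((2*y <= u + 6 -> y >= -14) or 2*t + (1/2)*y = 0))
Before y := q + 5: forall q_1. ((not (3*q_1 = q - 2)) and ((2*q <= u - 4 -> q >= -19) or (1/2)*q + 2*t = -5/2))
Before havoc acc: forall q_1. ((not (3*q_1 = q - 2)) and ((2*q <= u - 4 -> q >= -19) or (1/2)*q + 2*t = -5/2))
Answer: WP = forall q_1. ((not (3*q_1 = q - 2)) and ((2*q <= u - 4 -> q >= -19) or (1/2)*q + 2*t = -5/2))


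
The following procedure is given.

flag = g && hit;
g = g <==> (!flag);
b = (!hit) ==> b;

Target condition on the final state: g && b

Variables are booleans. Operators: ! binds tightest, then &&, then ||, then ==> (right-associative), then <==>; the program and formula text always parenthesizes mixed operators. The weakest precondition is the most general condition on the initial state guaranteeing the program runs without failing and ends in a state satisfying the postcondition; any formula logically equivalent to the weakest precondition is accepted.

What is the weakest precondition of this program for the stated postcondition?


Working backward. After the program, g && b must hold.
Before b := (!hit) ==> b: g && ((!hit) ==> b)
Before g := g <==> (!flag): (g <==> (!flag)) && ((!hit) ==> b)
Before flag := g && hit: (g <==> (!(g && hit))) && ((!hit) ==> b)
Answer: WP = (g <==> (!(g && hit))) && ((!hit) ==> b)


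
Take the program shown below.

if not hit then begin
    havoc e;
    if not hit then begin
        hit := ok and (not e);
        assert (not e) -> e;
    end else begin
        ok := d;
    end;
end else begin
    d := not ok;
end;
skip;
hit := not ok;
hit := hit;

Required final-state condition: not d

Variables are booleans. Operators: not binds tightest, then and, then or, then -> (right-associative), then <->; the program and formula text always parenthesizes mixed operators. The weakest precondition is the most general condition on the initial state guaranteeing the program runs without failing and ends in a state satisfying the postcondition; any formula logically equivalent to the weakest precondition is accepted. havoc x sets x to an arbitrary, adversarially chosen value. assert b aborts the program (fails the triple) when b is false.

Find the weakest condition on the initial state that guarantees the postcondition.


Working backward. After the program, not d must hold.
Before hit := hit: not d
Before hit := not ok: not d
Before skip: not d
Then branch requires ((not hit) -> (not d)) and (hit -> (not d)) and hit; else branch requires ok.
Before the if: ((not hit) -> (((not hit) -> (not d)) and (hit -> (not d)) and hit)) and (hit -> ok)
Answer: WP = ((not hit) -> (((not hit) -> (not d)) and (hit -> (not d)) and hit)) and (hit -> ok)


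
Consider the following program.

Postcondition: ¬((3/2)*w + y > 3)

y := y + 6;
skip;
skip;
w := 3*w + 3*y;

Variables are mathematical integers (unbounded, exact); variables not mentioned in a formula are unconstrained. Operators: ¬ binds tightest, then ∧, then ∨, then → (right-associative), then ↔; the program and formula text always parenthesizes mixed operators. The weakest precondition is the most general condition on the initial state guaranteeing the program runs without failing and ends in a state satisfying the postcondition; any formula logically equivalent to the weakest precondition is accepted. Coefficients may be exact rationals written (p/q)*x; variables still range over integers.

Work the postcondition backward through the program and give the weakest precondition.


Working backward. After the program, ¬((3/2)*w + y > 3) must hold.
Before w := 3*w + 3*y: ¬((9/2)*w + (11/2)*y > 3)
Before skip: ¬((9/2)*w + (11/2)*y > 3)
Before skip: ¬((9/2)*w + (11/2)*y > 3)
Before y := y + 6: ¬((9/2)*w + (11/2)*y > -30)
Answer: WP = ¬((9/2)*w + (11/2)*y > -30)


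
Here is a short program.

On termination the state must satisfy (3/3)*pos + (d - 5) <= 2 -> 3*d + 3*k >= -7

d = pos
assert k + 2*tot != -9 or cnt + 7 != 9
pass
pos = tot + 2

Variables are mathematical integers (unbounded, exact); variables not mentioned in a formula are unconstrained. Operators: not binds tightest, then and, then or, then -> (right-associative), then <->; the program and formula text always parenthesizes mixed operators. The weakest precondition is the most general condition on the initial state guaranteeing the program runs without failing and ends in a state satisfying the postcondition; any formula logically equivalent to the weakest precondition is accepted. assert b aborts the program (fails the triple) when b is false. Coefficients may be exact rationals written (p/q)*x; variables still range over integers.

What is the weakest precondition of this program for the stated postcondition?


Working backward. After the program, the postcondition (3/3)*pos + (d - 5) <= 2 -> 3*d + 3*k >= -7 must hold; in canonical form it is d + pos <= 7 -> 3*d + 3*k >= -7.
Before pos := tot + 2: d + tot <= 5 -> 3*d + 3*k >= -7
Before skip: d + tot <= 5 -> 3*d + 3*k >= -7
Before assert k + 2*tot != -9 or cnt + 7 != 9: (k + 2*tot != -9 or cnt != 2) and (d + tot <= 5 -> 3*d + 3*k >= -7)
Before d := pos: (k + 2*tot != -9 or cnt != 2) and (pos + tot <= 5 -> 3*k + 3*pos >= -7)
Answer: WP = (k + 2*tot != -9 or cnt != 2) and (pos + tot <= 5 -> 3*k + 3*pos >= -7)


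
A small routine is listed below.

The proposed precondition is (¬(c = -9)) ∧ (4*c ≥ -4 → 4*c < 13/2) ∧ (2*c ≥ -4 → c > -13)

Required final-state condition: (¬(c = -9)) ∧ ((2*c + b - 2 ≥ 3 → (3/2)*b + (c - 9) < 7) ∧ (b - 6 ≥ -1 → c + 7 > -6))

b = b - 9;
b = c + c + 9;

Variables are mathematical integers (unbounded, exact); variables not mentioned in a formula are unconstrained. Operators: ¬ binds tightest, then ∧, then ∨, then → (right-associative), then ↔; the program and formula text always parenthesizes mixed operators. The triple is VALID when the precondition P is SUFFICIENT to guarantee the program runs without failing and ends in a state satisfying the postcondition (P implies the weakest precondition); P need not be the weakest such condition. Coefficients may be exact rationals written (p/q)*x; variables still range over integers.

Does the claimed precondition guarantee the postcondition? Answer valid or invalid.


Working backward. After the program, the postcondition (¬(c = -9)) ∧ ((2*c + b - 2 ≥ 3 → (3/2)*b + (c - 9) < 7) ∧ (b - 6 ≥ -1 → c + 7 > -6)) must hold; in canonical form it is (¬(c = -9)) ∧ (b + 2*c ≥ 5 → (3/2)*b + c < 16) ∧ (b ≥ 5 → c > -13).
Before b := c + c + 9: (¬(c = -9)) ∧ (4*c ≥ -4 → 4*c < 5/2) ∧ (2*c ≥ -4 → c > -13)
Before b := b - 9: (¬(c = -9)) ∧ (4*c ≥ -4 → 4*c < 5/2) ∧ (2*c ≥ -4 → c > -13)
The weakest precondition is (¬(c = -9)) ∧ (4*c ≥ -4 → 4*c < 5/2) ∧ (2*c ≥ -4 → c > -13).
Check whether (¬(c = -9)) ∧ (4*c ≥ -4 → 4*c < 13/2) ∧ (2*c ≥ -4 → c > -13) implies it.
Countermodel: at the initial state c = 1, the precondition holds but the weakest precondition fails.
Answer: invalid


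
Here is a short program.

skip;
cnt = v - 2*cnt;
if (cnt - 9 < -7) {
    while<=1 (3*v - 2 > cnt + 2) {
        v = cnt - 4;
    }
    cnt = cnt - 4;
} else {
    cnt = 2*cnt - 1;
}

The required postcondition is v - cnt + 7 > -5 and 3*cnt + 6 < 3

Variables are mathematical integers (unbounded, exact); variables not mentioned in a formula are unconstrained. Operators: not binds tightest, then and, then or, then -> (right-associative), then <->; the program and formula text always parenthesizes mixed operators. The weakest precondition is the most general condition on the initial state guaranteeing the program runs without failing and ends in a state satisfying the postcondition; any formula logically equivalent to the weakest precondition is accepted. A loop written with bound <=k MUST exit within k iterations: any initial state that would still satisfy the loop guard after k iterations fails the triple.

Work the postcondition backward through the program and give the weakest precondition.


Working backward. After the program, the postcondition v - cnt + 7 > -5 and 3*cnt + 6 < 3 must hold; in canonical form it is v > cnt - 12 and 3*cnt < -3.
Then branch requires (3*v > cnt + 4 -> ((not (2*cnt > 16)) and 3*cnt < 9)) and ((not (3*v > cnt + 4)) -> (v > cnt - 16 and 3*cnt < 9)); else branch requires v > 2*cnt - 13 and 6*cnt < 0.
Before the if: (cnt < 2 -> ((3*v > cnt + 4 -> ((not (2*cnt > 16)) and 3*cnt < 9)) and ((not (3*v > cnt + 4)) -> (v > cnt - 16 and 3*cnt < 9)))) and ((not (cnt < 2)) -> (v > 2*cnt - 13 and 6*cnt < 0))
Before cnt := v - 2*cnt: (v < 2*cnt + 2 -> ((2*cnt + 2*v > 4 -> ((not (2*v > 4*cnt + 16)) and 3*v < 6*cnt + 9)) and ((not (2*cnt + 2*v > 4)) -> (2*cnt > -16 and 3*v < 6*cnt + 9)))) and ((not (v < 2*cnt + 2)) -> (4*cnt > v - 13 and 6*v < 12*cnt))
Before skip: (v < 2*cnt + 2 -> ((2*cnt + 2*v > 4 -> ((not (2*v > 4*cnt + 16)) and 3*v < 6*cnt + 9)) and ((not (2*cnt + 2*v > 4)) -> (2*cnt > -16 and 3*v < 6*cnt + 9)))) and ((not (v < 2*cnt + 2)) -> (4*cnt > v - 13 and 6*v < 12*cnt))
Answer: WP = (v < 2*cnt + 2 -> ((2*cnt + 2*v > 4 -> ((not (2*v > 4*cnt + 16)) and 3*v < 6*cnt + 9)) and ((not (2*cnt + 2*v > 4)) -> (2*cnt > -16 and 3*v < 6*cnt + 9)))) and ((not (v < 2*cnt + 2)) -> (4*cnt > v - 13 and 6*v < 12*cnt))


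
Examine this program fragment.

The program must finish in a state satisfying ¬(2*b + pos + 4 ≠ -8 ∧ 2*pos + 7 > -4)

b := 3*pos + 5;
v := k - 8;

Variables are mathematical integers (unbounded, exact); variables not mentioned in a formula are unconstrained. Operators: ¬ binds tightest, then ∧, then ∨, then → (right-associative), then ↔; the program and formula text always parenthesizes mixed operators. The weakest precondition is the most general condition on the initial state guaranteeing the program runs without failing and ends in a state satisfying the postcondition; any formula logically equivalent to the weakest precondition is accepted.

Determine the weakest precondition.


Working backward. After the program, the postcondition ¬(2*b + pos + 4 ≠ -8 ∧ 2*pos + 7 > -4) must hold; in canonical form it is ¬(2*b + pos ≠ -12 ∧ 2*pos > -11).
Before v := k - 8: ¬(2*b + pos ≠ -12 ∧ 2*pos > -11)
Before b := 3*pos + 5: ¬(7*pos ≠ -22 ∧ 2*pos > -11)
Answer: WP = ¬(7*pos ≠ -22 ∧ 2*pos > -11)


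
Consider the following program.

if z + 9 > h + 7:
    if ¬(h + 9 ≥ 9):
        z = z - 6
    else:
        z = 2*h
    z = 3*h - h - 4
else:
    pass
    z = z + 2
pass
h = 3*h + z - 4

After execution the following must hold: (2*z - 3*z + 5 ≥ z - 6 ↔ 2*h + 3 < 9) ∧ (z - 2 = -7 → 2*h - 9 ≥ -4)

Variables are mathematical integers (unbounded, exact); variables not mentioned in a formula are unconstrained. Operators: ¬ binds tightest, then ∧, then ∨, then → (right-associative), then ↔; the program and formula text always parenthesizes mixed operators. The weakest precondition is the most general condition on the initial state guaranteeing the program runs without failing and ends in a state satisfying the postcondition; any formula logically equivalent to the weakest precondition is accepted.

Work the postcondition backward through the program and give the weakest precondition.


Working backward. After the program, the postcondition (2*z - 3*z + 5 ≥ z - 6 ↔ 2*h + 3 < 9) ∧ (z - 2 = -7 → 2*h - 9 ≥ -4) must hold; in canonical form it is (2*z ≤ 11 ↔ 2*h < 6) ∧ (z = -5 → 2*h ≥ 5).
Before h := 3*h + z - 4: (2*z ≤ 11 ↔ 6*h + 2*z < 14) ∧ (z = -5 → 6*h + 2*z ≥ 13)
Before skip: (2*z ≤ 11 ↔ 6*h + 2*z < 14) ∧ (z = -5 → 6*h + 2*z ≥ 13)
Then branch requires ((¬(h ≥ 0)) → ((4*h ≤ 19 ↔ 10*h < 22) ∧ (2*h = -1 → 10*h ≥ 21))) ∧ (h ≥ 0 → ((4*h ≤ 19 ↔ 10*h < 22) ∧ (2*h = -1 → 10*h ≥ 21))); else branch requires (2*z ≤ 7 ↔ 6*h + 2*z < 10) ∧ (z = -7 → 6*h + 2*z ≥ 9).
Before the if: (z > h - 2 → (((¬(h ≥ 0)) → ((4*h ≤ 19 ↔ 10*h < 22) ∧ (2*h = -1 → 10*h ≥ 21))) ∧ (h ≥ 0 → ((4*h ≤ 19 ↔ 10*h < 22) ∧ (2*h = -1 → 10*h ≥ 21))))) ∧ ((¬(z > h - 2)) → ((2*z ≤ 7 ↔ 6*h + 2*z < 10) ∧ (z = -7 → 6*h + 2*z ≥ 9)))
Answer: WP = (z > h - 2 → (((¬(h ≥ 0)) → ((4*h ≤ 19 ↔ 10*h < 22) ∧ (2*h = -1 → 10*h ≥ 21))) ∧ (h ≥ 0 → ((4*h ≤ 19 ↔ 10*h < 22) ∧ (2*h = -1 → 10*h ≥ 21))))) ∧ ((¬(z > h - 2)) → ((2*z ≤ 7 ↔ 6*h + 2*z < 10) ∧ (z = -7 → 6*h + 2*z ≥ 9)))


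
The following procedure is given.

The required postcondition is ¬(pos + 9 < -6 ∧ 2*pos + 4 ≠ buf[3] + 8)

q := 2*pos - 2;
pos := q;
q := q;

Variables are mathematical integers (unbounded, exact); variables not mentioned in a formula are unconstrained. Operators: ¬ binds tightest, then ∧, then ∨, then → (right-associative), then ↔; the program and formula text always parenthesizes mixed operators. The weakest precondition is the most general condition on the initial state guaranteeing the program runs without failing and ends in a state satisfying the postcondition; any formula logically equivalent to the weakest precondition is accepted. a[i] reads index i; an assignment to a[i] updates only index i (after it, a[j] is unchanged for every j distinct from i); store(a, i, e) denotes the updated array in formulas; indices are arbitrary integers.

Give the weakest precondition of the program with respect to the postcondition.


Working backward. After the program, the postcondition ¬(pos + 9 < -6 ∧ 2*pos + 4 ≠ buf[3] + 8) must hold; in canonical form it is ¬(pos < -15 ∧ 2*pos ≠ buf[3] + 4).
Before q := q: ¬(pos < -15 ∧ 2*pos ≠ buf[3] + 4)
Before pos := q: ¬(q < -15 ∧ 2*q ≠ buf[3] + 4)
Before q := 2*pos - 2: ¬(2*pos < -13 ∧ 4*pos ≠ buf[3] + 8)
Answer: WP = ¬(2*pos < -13 ∧ 4*pos ≠ buf[3] + 8)


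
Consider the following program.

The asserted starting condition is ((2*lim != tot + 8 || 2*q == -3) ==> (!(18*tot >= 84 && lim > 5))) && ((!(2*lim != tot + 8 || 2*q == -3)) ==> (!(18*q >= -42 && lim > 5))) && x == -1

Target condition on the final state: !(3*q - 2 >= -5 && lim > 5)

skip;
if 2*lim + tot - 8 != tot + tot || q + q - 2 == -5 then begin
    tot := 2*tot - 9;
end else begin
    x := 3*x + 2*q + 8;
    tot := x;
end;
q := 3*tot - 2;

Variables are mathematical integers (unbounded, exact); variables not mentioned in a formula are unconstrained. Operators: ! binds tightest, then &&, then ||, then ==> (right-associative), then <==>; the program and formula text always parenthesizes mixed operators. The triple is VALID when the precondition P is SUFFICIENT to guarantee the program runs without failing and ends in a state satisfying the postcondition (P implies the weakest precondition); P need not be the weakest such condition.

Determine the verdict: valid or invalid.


Working backward. After the program, the postcondition !(3*q - 2 >= -5 && lim > 5) must hold; in canonical form it is !(3*q >= -3 && lim > 5).
Before q := 3*tot - 2: !(9*tot >= 3 && lim > 5)
Then branch requires !(18*tot >= 84 && lim > 5); else branch requires !(18*q + 27*x >= -69 && lim > 5).
Before the if: ((2*lim != tot + 8 || 2*q == -3) ==> (!(18*tot >= 84 && lim > 5))) && ((!(2*lim != tot + 8 || 2*q == -3)) ==> (!(18*q + 27*x >= -69 && lim > 5)))
Before skip: ((2*lim != tot + 8 || 2*q == -3) ==> (!(18*tot >= 84 && lim > 5))) && ((!(2*lim != tot + 8 || 2*q == -3)) ==> (!(18*q + 27*x >= -69 && lim > 5)))
The weakest precondition is ((2*lim != tot + 8 || 2*q == -3) ==> (!(18*tot >= 84 && lim > 5))) && ((!(2*lim != tot + 8 || 2*q == -3)) ==> (!(18*q + 27*x >= -69 && lim > 5))).
Check whether ((2*lim != tot + 8 || 2*q == -3) ==> (!(18*tot >= 84 && lim > 5))) && ((!(2*lim != tot + 8 || 2*q == -3)) ==> (!(18*q >= -42 && lim > 5))) && x == -1 implies it.
Every state satisfying the precondition satisfies the weakest precondition: the implication holds.
Answer: valid


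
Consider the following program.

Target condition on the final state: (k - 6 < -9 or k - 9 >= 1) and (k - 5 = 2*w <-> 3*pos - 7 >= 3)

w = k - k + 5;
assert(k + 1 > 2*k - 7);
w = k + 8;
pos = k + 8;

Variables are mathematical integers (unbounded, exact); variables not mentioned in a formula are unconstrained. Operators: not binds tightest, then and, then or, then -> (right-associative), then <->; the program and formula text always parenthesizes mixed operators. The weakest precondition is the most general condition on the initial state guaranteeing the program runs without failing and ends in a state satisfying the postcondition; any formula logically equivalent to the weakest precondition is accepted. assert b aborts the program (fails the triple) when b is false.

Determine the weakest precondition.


Working backward. After the program, the postcondition (k - 6 < -9 or k - 9 >= 1) and (k - 5 = 2*w <-> 3*pos - 7 >= 3) must hold; in canonical form it is (k < -3 or k >= 10) and (k = 2*w + 5 <-> 3*pos >= 10).
Before pos := k + 8: (k < -3 or k >= 10) and (k = 2*w + 5 <-> 3*k >= -14)
Before w := k + 8: (k < -3 or k >= 10) and (k = -21 <-> 3*k >= -14)
Before assert k + 1 > 2*k - 7: k < 8 and (k < -3 or k >= 10) and (k = -21 <-> 3*k >= -14)
Before w := k - k + 5: k < 8 and (k < -3 or k >= 10) and (k = -21 <-> 3*k >= -14)
Answer: WP = k < 8 and (k < -3 or k >= 10) and (k = -21 <-> 3*k >= -14)


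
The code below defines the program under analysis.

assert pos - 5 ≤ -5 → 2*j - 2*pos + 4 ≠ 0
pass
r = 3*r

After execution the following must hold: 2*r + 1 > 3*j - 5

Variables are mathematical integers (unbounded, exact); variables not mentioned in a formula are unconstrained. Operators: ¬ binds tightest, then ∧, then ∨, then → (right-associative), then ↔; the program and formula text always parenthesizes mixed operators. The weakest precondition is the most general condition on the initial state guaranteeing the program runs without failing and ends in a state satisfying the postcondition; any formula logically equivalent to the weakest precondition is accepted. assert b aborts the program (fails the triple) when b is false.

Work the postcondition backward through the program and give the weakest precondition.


Working backward. After the program, the postcondition 2*r + 1 > 3*j - 5 must hold; in canonical form it is 2*r > 3*j - 6.
Before r := 3*r: 6*r > 3*j - 6
Before skip: 6*r > 3*j - 6
Before assert pos - 5 ≤ -5 → 2*j - 2*pos + 4 ≠ 0: (pos ≤ 0 → 2*j ≠ 2*pos - 4) ∧ 6*r > 3*j - 6
Answer: WP = (pos ≤ 0 → 2*j ≠ 2*pos - 4) ∧ 6*r > 3*j - 6


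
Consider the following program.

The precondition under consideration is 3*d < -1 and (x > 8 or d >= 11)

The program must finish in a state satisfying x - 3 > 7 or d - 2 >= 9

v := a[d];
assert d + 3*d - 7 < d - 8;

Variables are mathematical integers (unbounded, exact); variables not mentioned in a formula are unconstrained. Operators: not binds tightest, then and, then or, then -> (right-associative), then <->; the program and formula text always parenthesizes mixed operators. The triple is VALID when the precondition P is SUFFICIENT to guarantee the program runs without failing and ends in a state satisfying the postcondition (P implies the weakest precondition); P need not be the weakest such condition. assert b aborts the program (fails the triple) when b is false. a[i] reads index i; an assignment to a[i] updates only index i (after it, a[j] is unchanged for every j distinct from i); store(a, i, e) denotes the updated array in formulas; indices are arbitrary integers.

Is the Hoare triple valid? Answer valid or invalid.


Working backward. After the program, the postcondition x - 3 > 7 or d - 2 >= 9 must hold; in canonical form it is x > 10 or d >= 11.
Before assert d + 3*d - 7 < d - 8: 3*d < -1 and (x > 10 or d >= 11)
Before v := a[d]: 3*d < -1 and (x > 10 or d >= 11)
The weakest precondition is 3*d < -1 and (x > 10 or d >= 11).
Check whether 3*d < -1 and (x > 8 or d >= 11) implies it.
Countermodel: at the initial state d = -1, x = 9, the precondition holds but the weakest precondition fails.
Answer: invalid


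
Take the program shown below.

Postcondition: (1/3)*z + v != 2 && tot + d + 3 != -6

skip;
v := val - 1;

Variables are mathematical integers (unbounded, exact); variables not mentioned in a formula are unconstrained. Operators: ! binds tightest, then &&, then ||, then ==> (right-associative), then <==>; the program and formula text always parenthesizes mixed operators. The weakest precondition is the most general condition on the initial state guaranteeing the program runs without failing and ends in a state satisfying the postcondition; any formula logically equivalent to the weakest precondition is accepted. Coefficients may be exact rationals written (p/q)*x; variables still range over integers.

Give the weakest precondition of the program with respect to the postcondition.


Working backward. After the program, the postcondition (1/3)*z + v != 2 && tot + d + 3 != -6 must hold; in canonical form it is v + (1/3)*z != 2 && d + tot != -9.
Before v := val - 1: val + (1/3)*z != 3 && d + tot != -9
Before skip: val + (1/3)*z != 3 && d + tot != -9
Answer: WP = val + (1/3)*z != 3 && d + tot != -9


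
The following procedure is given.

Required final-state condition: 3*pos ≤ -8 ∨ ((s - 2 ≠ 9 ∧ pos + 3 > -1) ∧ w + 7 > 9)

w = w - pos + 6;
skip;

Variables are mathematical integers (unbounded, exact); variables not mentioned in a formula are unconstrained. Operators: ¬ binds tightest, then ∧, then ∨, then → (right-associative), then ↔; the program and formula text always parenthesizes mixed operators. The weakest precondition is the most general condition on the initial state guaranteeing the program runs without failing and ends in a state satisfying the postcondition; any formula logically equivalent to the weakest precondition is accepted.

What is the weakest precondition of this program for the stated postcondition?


Working backward. After the program, the postcondition 3*pos ≤ -8 ∨ ((s - 2 ≠ 9 ∧ pos + 3 > -1) ∧ w + 7 > 9) must hold; in canonical form it is 3*pos ≤ -8 ∨ (s ≠ 11 ∧ pos > -4 ∧ w > 2).
Before skip: 3*pos ≤ -8 ∨ (s ≠ 11 ∧ pos > -4 ∧ w > 2)
Before w := w - pos + 6: 3*pos ≤ -8 ∨ (s ≠ 11 ∧ pos > -4 ∧ w > pos - 4)
Answer: WP = 3*pos ≤ -8 ∨ (s ≠ 11 ∧ pos > -4 ∧ w > pos - 4)


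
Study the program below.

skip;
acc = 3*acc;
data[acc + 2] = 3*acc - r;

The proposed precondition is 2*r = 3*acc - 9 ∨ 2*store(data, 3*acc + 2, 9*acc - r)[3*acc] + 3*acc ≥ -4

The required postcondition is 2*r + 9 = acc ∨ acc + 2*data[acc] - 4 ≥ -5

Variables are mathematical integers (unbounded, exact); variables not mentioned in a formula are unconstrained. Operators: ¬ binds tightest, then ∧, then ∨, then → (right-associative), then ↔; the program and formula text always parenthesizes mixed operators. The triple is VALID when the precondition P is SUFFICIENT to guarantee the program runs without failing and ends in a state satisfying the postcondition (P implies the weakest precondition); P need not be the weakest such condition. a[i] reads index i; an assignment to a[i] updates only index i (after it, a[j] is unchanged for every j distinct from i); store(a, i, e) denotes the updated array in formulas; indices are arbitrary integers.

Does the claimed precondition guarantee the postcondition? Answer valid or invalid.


Working backward. After the program, the postcondition 2*r + 9 = acc ∨ acc + 2*data[acc] - 4 ≥ -5 must hold; in canonical form it is 2*r = acc - 9 ∨ 2*data[acc] + acc ≥ -1.
Before data[acc + 2] := 3*acc - r: 2*r = acc - 9 ∨ 2*store(data, acc + 2, 3*acc - r)[acc] + acc ≥ -1
Before acc := 3*acc: 2*r = 3*acc - 9 ∨ 2*store(data, 3*acc + 2, 9*acc - r)[3*acc] + 3*acc ≥ -1
Before skip: 2*r = 3*acc - 9 ∨ 2*store(data, 3*acc + 2, 9*acc - r)[3*acc] + 3*acc ≥ -1
The weakest precondition is 2*r = 3*acc - 9 ∨ 2*store(data, 3*acc + 2, 9*acc - r)[3*acc] + 3*acc ≥ -1.
Check whether 2*r = 3*acc - 9 ∨ 2*store(data, 3*acc + 2, 9*acc - r)[3*acc] + 3*acc ≥ -4 implies it.
Countermodel: at the initial state acc = 0, data = {[0] = -1, [2] = -1, elsewhere -1}, r = -5, the precondition holds but the weakest precondition fails.
Answer: invalid


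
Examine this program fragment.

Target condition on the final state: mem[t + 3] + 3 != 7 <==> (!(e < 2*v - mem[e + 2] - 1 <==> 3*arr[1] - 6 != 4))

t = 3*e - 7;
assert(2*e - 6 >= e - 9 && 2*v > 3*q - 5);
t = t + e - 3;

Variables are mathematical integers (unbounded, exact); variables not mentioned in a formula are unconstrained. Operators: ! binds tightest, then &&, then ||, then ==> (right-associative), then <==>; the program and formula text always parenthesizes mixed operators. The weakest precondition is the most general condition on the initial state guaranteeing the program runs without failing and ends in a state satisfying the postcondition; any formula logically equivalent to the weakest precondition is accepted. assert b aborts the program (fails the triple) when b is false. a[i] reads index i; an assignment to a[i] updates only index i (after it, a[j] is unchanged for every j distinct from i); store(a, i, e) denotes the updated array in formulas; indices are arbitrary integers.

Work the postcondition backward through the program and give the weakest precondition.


Working backward. After the program, the postcondition mem[t + 3] + 3 != 7 <==> (!(e < 2*v - mem[e + 2] - 1 <==> 3*arr[1] - 6 != 4)) must hold; in canonical form it is mem[t + 3] != 4 <==> (!(mem[e + 2] + e < 2*v - 1 <==> 3*arr[1] != 10)).
Before t := t + e - 3: mem[e + t] != 4 <==> (!(mem[e + 2] + e < 2*v - 1 <==> 3*arr[1] != 10))
Before assert 2*e - 6 >= e - 9 && 2*v > 3*q - 5: e >= -3 && 2*v > 3*q - 5 && (mem[e + t] != 4 <==> (!(mem[e + 2] + e < 2*v - 1 <==> 3*arr[1] != 10)))
Before t := 3*e - 7: e >= -3 && 2*v > 3*q - 5 && (mem[4*e - 7] != 4 <==> (!(mem[e + 2] + e < 2*v - 1 <==> 3*arr[1] != 10)))
Answer: WP = e >= -3 && 2*v > 3*q - 5 && (mem[4*e - 7] != 4 <==> (!(mem[e + 2] + e < 2*v - 1 <==> 3*arr[1] != 10)))


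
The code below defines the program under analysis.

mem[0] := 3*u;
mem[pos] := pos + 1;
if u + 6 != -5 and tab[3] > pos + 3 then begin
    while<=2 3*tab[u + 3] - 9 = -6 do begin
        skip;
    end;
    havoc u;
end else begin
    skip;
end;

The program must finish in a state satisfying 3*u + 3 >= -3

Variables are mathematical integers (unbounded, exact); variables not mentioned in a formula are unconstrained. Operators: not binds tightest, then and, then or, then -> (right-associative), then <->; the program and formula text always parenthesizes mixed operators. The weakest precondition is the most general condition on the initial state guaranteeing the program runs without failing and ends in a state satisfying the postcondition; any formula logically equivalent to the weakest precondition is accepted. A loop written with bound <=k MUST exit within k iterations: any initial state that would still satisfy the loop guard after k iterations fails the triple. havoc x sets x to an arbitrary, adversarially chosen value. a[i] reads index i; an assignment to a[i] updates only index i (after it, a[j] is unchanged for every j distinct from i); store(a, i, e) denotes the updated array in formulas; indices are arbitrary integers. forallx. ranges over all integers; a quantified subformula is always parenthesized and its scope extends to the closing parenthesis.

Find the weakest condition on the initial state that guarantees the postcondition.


Working backward. After the program, the postcondition 3*u + 3 >= -3 must hold; in canonical form it is 3*u >= -6.
Then branch requires (3*tab[u + 3] = 3 -> ((3*tab[u + 3] = 3 -> ((not (3*tab[u + 3] = 3)) and (forall u_1. 3*u_1 >= -6))) and ((not (3*tab[u + 3] = 3)) -> (forall u_1. 3*u_1 >= -6)))) and ((not (3*tab[u + 3] = 3)) -> (forall u_1. 3*u_1 >= -6)); else branch requires 3*u >= -6.
Before the if: ((u != -11 and tab[3] > pos + 3) -> ((3*tab[u + 3] = 3 -> ((3*tab[u + 3] = 3 -> ((not (3*tab[u + 3] = 3)) and (forall u_1. 3*u_1 >= -6))) and ((not (3*tab[u + 3] = 3)) -> (forall u_1. 3*u_1 >= -6)))) and ((not (3*tab[u + 3] = 3)) -> (forall u_1. 3*u_1 >= -6)))) and ((not (u != -11 and tab[3] > pos + 3)) -> 3*u >= -6)
Before mem[pos] := pos + 1: ((u != -11 and tab[3] > pos + 3) -> ((3*tab[u + 3] = 3 -> ((3*tab[u + 3] = 3 -> ((not (3*tab[u + 3] = 3)) and (forall u_1. 3*u_1 >= -6))) and ((not (3*tab[u + 3] = 3)) -> (forall u_1. 3*u_1 >= -6)))) and ((not (3*tab[u + 3] = 3)) -> (forall u_1. 3*u_1 >= -6)))) and ((not (u != -11 and tab[3] > pos + 3)) -> 3*u >= -6)
Before mem[0] := 3*u: ((u != -11 and tab[3] > pos + 3) -> ((3*tab[u + 3] = 3 -> ((3*tab[u + 3] = 3 -> ((not (3*tab[u + 3] = 3)) and (forall u_1. 3*u_1 >= -6))) and ((not (3*tab[u + 3] = 3)) -> (forall u_1. 3*u_1 >= -6)))) and ((not (3*tab[u + 3] = 3)) -> (forall u_1. 3*u_1 >= -6)))) and ((not (u != -11 and tab[3] > pos + 3)) -> 3*u >= -6)
Answer: WP = ((u != -11 and tab[3] > pos + 3) -> ((3*tab[u + 3] = 3 -> ((3*tab[u + 3] = 3 -> ((not (3*tab[u + 3] = 3)) and (forall u_1. 3*u_1 >= -6))) and ((not (3*tab[u + 3] = 3)) -> (forall u_1. 3*u_1 >= -6)))) and ((not (3*tab[u + 3] = 3)) -> (forall u_1. 3*u_1 >= -6)))) and ((not (u != -11 and tab[3] > pos + 3)) -> 3*u >= -6)


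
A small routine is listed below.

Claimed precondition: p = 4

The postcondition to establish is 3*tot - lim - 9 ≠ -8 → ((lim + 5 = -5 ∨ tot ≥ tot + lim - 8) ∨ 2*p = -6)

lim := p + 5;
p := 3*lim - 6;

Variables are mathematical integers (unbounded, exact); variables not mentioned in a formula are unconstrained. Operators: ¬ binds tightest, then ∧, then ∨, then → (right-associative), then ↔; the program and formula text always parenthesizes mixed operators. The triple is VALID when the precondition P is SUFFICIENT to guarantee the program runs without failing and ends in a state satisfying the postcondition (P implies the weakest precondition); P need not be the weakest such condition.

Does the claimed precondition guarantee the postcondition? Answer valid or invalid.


Working backward. After the program, the postcondition 3*tot - lim - 9 ≠ -8 → ((lim + 5 = -5 ∨ tot ≥ tot + lim - 8) ∨ 2*p = -6) must hold; in canonical form it is 3*tot ≠ lim + 1 → (lim = -10 ∨ lim ≤ 8 ∨ 2*p = -6).
Before p := 3*lim - 6: 3*tot ≠ lim + 1 → (lim = -10 ∨ lim ≤ 8 ∨ 6*lim = 6)
Before lim := p + 5: 3*tot ≠ p + 6 → (p = -15 ∨ p ≤ 3 ∨ 6*p = -24)
The weakest precondition is 3*tot ≠ p + 6 → (p = -15 ∨ p ≤ 3 ∨ 6*p = -24).
Check whether p = 4 implies it.
Countermodel: at the initial state p = 4, tot = 0, the precondition holds but the weakest precondition fails.
Answer: invalid


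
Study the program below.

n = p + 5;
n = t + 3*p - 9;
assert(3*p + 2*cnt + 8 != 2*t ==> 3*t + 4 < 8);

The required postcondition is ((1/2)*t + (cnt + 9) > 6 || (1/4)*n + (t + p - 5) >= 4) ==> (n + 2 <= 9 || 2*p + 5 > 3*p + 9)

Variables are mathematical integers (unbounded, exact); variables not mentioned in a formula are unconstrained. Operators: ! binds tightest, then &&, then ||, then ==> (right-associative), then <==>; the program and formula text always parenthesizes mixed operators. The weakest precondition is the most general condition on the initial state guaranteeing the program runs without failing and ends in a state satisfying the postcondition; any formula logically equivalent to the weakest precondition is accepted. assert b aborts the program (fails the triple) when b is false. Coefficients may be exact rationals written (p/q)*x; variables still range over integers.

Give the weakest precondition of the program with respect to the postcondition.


Working backward. After the program, the postcondition ((1/2)*t + (cnt + 9) > 6 || (1/4)*n + (t + p - 5) >= 4) ==> (n + 2 <= 9 || 2*p + 5 > 3*p + 9) must hold; in canonical form it is (cnt + (1/2)*t > -3 || (1/4)*n + p + t >= 9) ==> (n <= 7 || p < -4).
Before assert 3*p + 2*cnt + 8 != 2*t ==> 3*t + 4 < 8: (2*cnt + 3*p != 2*t - 8 ==> 3*t < 4) && ((cnt + (1/2)*t > -3 || (1/4)*n + p + t >= 9) ==> (n <= 7 || p < -4))
Before n := t + 3*p - 9: (2*cnt + 3*p != 2*t - 8 ==> 3*t < 4) && ((cnt + (1/2)*t > -3 || (7/4)*p + (5/4)*t >= 45/4) ==> (3*p + t <= 16 || p < -4))
Before n := p + 5: (2*cnt + 3*p != 2*t - 8 ==> 3*t < 4) && ((cnt + (1/2)*t > -3 || (7/4)*p + (5/4)*t >= 45/4) ==> (3*p + t <= 16 || p < -4))
Answer: WP = (2*cnt + 3*p != 2*t - 8 ==> 3*t < 4) && ((cnt + (1/2)*t > -3 || (7/4)*p + (5/4)*t >= 45/4) ==> (3*p + t <= 16 || p < -4))


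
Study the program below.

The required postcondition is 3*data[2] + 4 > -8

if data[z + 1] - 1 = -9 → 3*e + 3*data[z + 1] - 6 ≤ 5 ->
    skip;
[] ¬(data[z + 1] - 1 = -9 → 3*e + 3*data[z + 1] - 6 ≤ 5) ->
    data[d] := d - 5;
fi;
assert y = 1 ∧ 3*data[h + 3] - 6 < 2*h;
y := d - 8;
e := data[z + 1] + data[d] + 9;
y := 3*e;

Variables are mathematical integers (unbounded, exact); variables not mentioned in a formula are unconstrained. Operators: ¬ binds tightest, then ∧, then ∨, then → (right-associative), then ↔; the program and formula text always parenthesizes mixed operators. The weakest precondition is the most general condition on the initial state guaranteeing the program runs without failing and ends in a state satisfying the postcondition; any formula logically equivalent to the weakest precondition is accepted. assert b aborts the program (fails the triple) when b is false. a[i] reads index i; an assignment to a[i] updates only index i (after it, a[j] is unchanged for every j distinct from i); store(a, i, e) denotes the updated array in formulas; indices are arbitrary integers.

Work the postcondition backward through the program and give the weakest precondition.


Working backward. After the program, the postcondition 3*data[2] + 4 > -8 must hold; in canonical form it is 3*data[2] > -12.
Before y := 3*e: 3*data[2] > -12
Before e := data[z + 1] + data[d] + 9: 3*data[2] > -12
Before y := d - 8: 3*data[2] > -12
Before assert y = 1 ∧ 3*data[h + 3] - 6 < 2*h: y = 1 ∧ 3*data[h + 3] < 2*h + 6 ∧ 3*data[2] > -12
Then branch requires y = 1 ∧ 3*data[h + 3] < 2*h + 6 ∧ 3*data[2] > -12; else branch requires y = 1 ∧ 3*store(data, d, d - 5)[h + 3] < 2*h + 6 ∧ 3*store(data, d, d - 5)[2] > -12.
Before the if: ((data[z + 1] = -8 → 3*data[z + 1] + 3*e ≤ 11) → (y = 1 ∧ 3*data[h + 3] < 2*h + 6 ∧ 3*data[2] > -12)) ∧ ((¬(data[z + 1] = -8 → 3*data[z + 1] + 3*e ≤ 11)) → (y = 1 ∧ 3*store(data, d, d - 5)[h + 3] < 2*h + 6 ∧ 3*store(data, d, d - 5)[2] > -12))
Answer: WP = ((data[z + 1] = -8 → 3*data[z + 1] + 3*e ≤ 11) → (y = 1 ∧ 3*data[h + 3] < 2*h + 6 ∧ 3*data[2] > -12)) ∧ ((¬(data[z + 1] = -8 → 3*data[z + 1] + 3*e ≤ 11)) → (y = 1 ∧ 3*store(data, d, d - 5)[h + 3] < 2*h + 6 ∧ 3*store(data, d, d - 5)[2] > -12))


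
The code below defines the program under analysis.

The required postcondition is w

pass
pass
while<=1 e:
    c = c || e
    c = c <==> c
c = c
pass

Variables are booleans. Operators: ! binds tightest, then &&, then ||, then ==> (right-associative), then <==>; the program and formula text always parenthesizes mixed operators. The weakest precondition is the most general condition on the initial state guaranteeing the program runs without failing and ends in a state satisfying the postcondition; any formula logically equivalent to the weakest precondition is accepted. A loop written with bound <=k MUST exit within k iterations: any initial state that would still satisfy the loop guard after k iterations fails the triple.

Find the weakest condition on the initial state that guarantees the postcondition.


Working backward. After the program, w must hold.
Before skip: w
Before c := c: w
Before the loop (bound <=1), unroll the exhaustion recursion (WP_0 = exit-now case; WP_j = one more guarded iteration, up to j = 1):
  WP_0: (!e) && w
  WP_1: (e ==> ((!e) && w)) && ((!e) ==> w)
So before the loop: (e ==> ((!e) && w)) && ((!e) ==> w)
Before skip: (e ==> ((!e) && w)) && ((!e) ==> w)
Before skip: (e ==> ((!e) && w)) && ((!e) ==> w)
Answer: WP = (e ==> ((!e) && w)) && ((!e) ==> w)


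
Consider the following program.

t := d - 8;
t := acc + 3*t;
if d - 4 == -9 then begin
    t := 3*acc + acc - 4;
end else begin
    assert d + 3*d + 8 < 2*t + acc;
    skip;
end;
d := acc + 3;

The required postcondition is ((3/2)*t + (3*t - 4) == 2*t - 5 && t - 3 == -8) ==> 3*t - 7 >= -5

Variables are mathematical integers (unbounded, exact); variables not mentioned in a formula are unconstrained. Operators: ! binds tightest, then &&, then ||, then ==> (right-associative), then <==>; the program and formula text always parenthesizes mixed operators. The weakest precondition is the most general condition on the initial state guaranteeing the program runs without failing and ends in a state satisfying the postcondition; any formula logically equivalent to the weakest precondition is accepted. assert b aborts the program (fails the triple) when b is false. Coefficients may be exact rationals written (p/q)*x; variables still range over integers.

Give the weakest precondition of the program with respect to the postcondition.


Working backward. After the program, the postcondition ((3/2)*t + (3*t - 4) == 2*t - 5 && t - 3 == -8) ==> 3*t - 7 >= -5 must hold; in canonical form it is ((5/2)*t == -1 && t == -5) ==> 3*t >= 2.
Before d := acc + 3: ((5/2)*t == -1 && t == -5) ==> 3*t >= 2
Then branch requires (10*acc == 9 && 4*acc == -1) ==> 12*acc >= 14; else branch requires 4*d < acc + 2*t - 8 && (((5/2)*t == -1 && t == -5) ==> 3*t >= 2).
Before the if: (d == -5 ==> ((10*acc == 9 && 4*acc == -1) ==> 12*acc >= 14)) && ((!(d == -5)) ==> (4*d < acc + 2*t - 8 && (((5/2)*t == -1 && t == -5) ==> 3*t >= 2)))
Before t := acc + 3*t: (d == -5 ==> ((10*acc == 9 && 4*acc == -1) ==> 12*acc >= 14)) && ((!(d == -5)) ==> (4*d < 3*acc + 6*t - 8 && (((5/2)*acc + (15/2)*t == -1 && acc + 3*t == -5) ==> 3*acc + 9*t >= 2)))
Before t := d - 8: (d == -5 ==> ((10*acc == 9 && 4*acc == -1) ==> 12*acc >= 14)) && ((!(d == -5)) ==> (3*acc + 2*d > 56 && (((5/2)*acc + (15/2)*d == 59 && acc + 3*d == 19) ==> 3*acc + 9*d >= 74)))
Answer: WP = (d == -5 ==> ((10*acc == 9 && 4*acc == -1) ==> 12*acc >= 14)) && ((!(d == -5)) ==> (3*acc + 2*d > 56 && (((5/2)*acc + (15/2)*d == 59 && acc + 3*d == 19) ==> 3*acc + 9*d >= 74)))
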